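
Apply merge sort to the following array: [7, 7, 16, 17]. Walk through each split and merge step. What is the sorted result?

Merge sort trace:

Split: [7, 7, 16, 17] -> [7, 7] and [16, 17]
  Split: [7, 7] -> [7] and [7]
  Merge: [7] + [7] -> [7, 7]
  Split: [16, 17] -> [16] and [17]
  Merge: [16] + [17] -> [16, 17]
Merge: [7, 7] + [16, 17] -> [7, 7, 16, 17]

Final sorted array: [7, 7, 16, 17]

The merge sort proceeds by recursively splitting the array and merging sorted halves.
After all merges, the sorted array is [7, 7, 16, 17].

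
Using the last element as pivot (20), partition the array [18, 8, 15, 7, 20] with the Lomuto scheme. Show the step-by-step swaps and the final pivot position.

Lomuto partition with pivot = 20:

Initial array: [18, 8, 15, 7, 20]

arr[0]=18 <= 20: swap with position 0, array becomes [18, 8, 15, 7, 20]
arr[1]=8 <= 20: swap with position 1, array becomes [18, 8, 15, 7, 20]
arr[2]=15 <= 20: swap with position 2, array becomes [18, 8, 15, 7, 20]
arr[3]=7 <= 20: swap with position 3, array becomes [18, 8, 15, 7, 20]

Place pivot at position 4: [18, 8, 15, 7, 20]
Pivot position: 4

After partitioning with pivot 20, the array becomes [18, 8, 15, 7, 20]. The pivot is placed at index 4. All elements to the left of the pivot are <= 20, and all elements to the right are > 20.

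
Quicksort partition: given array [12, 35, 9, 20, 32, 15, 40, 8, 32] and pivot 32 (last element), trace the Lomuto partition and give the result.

Lomuto partition with pivot = 32:

Initial array: [12, 35, 9, 20, 32, 15, 40, 8, 32]

arr[0]=12 <= 32: swap with position 0, array becomes [12, 35, 9, 20, 32, 15, 40, 8, 32]
arr[1]=35 > 32: no swap
arr[2]=9 <= 32: swap with position 1, array becomes [12, 9, 35, 20, 32, 15, 40, 8, 32]
arr[3]=20 <= 32: swap with position 2, array becomes [12, 9, 20, 35, 32, 15, 40, 8, 32]
arr[4]=32 <= 32: swap with position 3, array becomes [12, 9, 20, 32, 35, 15, 40, 8, 32]
arr[5]=15 <= 32: swap with position 4, array becomes [12, 9, 20, 32, 15, 35, 40, 8, 32]
arr[6]=40 > 32: no swap
arr[7]=8 <= 32: swap with position 5, array becomes [12, 9, 20, 32, 15, 8, 40, 35, 32]

Place pivot at position 6: [12, 9, 20, 32, 15, 8, 32, 35, 40]
Pivot position: 6

After partitioning with pivot 32, the array becomes [12, 9, 20, 32, 15, 8, 32, 35, 40]. The pivot is placed at index 6. All elements to the left of the pivot are <= 32, and all elements to the right are > 32.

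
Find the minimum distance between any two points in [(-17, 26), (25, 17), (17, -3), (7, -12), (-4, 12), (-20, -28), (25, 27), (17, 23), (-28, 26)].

Computing all pairwise distances among 9 points:

d((-17, 26), (25, 17)) = 42.9535
d((-17, 26), (17, -3)) = 44.6878
d((-17, 26), (7, -12)) = 44.9444
d((-17, 26), (-4, 12)) = 19.105
d((-17, 26), (-20, -28)) = 54.0833
d((-17, 26), (25, 27)) = 42.0119
d((-17, 26), (17, 23)) = 34.1321
d((-17, 26), (-28, 26)) = 11.0
d((25, 17), (17, -3)) = 21.5407
d((25, 17), (7, -12)) = 34.1321
d((25, 17), (-4, 12)) = 29.4279
d((25, 17), (-20, -28)) = 63.6396
d((25, 17), (25, 27)) = 10.0
d((25, 17), (17, 23)) = 10.0
d((25, 17), (-28, 26)) = 53.7587
d((17, -3), (7, -12)) = 13.4536
d((17, -3), (-4, 12)) = 25.807
d((17, -3), (-20, -28)) = 44.6542
d((17, -3), (25, 27)) = 31.0483
d((17, -3), (17, 23)) = 26.0
d((17, -3), (-28, 26)) = 53.535
d((7, -12), (-4, 12)) = 26.4008
d((7, -12), (-20, -28)) = 31.3847
d((7, -12), (25, 27)) = 42.9535
d((7, -12), (17, 23)) = 36.4005
d((7, -12), (-28, 26)) = 51.6624
d((-4, 12), (-20, -28)) = 43.0813
d((-4, 12), (25, 27)) = 32.6497
d((-4, 12), (17, 23)) = 23.7065
d((-4, 12), (-28, 26)) = 27.7849
d((-20, -28), (25, 27)) = 71.0634
d((-20, -28), (17, 23)) = 63.0079
d((-20, -28), (-28, 26)) = 54.5894
d((25, 27), (17, 23)) = 8.9443 <-- minimum
d((25, 27), (-28, 26)) = 53.0094
d((17, 23), (-28, 26)) = 45.0999

Closest pair: (25, 27) and (17, 23) with distance 8.9443

The closest pair is (25, 27) and (17, 23) with Euclidean distance 8.9443. For 9 points, brute-force pairwise comparison is shown above. For large n, the divide-and-conquer algorithm (sort by x, recurse on halves, check the dividing strip) achieves O(n log n).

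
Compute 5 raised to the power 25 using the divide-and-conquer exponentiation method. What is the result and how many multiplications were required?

Computing 5^25 by squaring (build up from 5^1; each line after the first costs one multiplication):

5^1 = 5
5^2 = (5^1)^2 = 5^2 = 25
5^3 = 5 * 5^2 = 5 * 25 = 125
5^6 = (5^3)^2 = 125^2 = 15625
5^12 = (5^6)^2 = 15625^2 = 244140625
5^24 = (5^12)^2 = 244140625^2 = 59604644775390625
5^25 = 5 * 5^24 = 5 * 59604644775390625 = 298023223876953125

Result: 298023223876953125
Multiplications needed: 6 (6 lines after 5^1)

5^25 = 298023223876953125. Using exponentiation by squaring, this requires 6 multiplications. The key idea: if the exponent is even, square the half-power; if odd, multiply by the base once.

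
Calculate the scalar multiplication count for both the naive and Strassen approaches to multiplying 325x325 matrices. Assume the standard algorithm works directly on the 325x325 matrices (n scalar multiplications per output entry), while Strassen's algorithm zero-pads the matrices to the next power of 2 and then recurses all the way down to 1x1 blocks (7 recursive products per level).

Matrix multiplication for 325x325 matrices:

Strassen's algorithm requires power-of-2 dimensions. Pad 325x325 to 512x512 (next power of 2).

Standard algorithm: 325^3 = 34328125 multiplications
Strassen's algorithm: 7^(log2(512)) = 7^9 = 40353607 multiplications
Difference: 34328125 - 40353607 = -6025482 (Strassen uses MORE here due to padding overhead — for small or just-over-power-of-2 n, padding can outweigh the per-level savings)

Standard: 34328125 multiplications (325^3). Strassen: 40353607 multiplications (7^9, after padding to 512x512). Strassen reduces 8 recursive multiplications to 7 at each level.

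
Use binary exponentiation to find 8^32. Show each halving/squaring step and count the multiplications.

Computing 8^32 by squaring (build up from 8^1; each line after the first costs one multiplication):

8^1 = 8
8^2 = (8^1)^2 = 8^2 = 64
8^4 = (8^2)^2 = 64^2 = 4096
8^8 = (8^4)^2 = 4096^2 = 16777216
8^16 = (8^8)^2 = 16777216^2 = 281474976710656
8^32 = (8^16)^2 = 281474976710656^2 = 79228162514264337593543950336

Result: 79228162514264337593543950336
Multiplications needed: 5 (5 lines after 8^1)

8^32 = 79228162514264337593543950336. Using exponentiation by squaring, this requires 5 multiplications. The key idea: if the exponent is even, square the half-power; if odd, multiply by the base once.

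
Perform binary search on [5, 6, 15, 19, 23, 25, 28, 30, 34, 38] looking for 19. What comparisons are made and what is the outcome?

Binary search for 19 in [5, 6, 15, 19, 23, 25, 28, 30, 34, 38]:

lo=0, hi=9, mid=4, arr[mid]=23 -> 23 > 19, search left half
lo=0, hi=3, mid=1, arr[mid]=6 -> 6 < 19, search right half
lo=2, hi=3, mid=2, arr[mid]=15 -> 15 < 19, search right half
lo=3, hi=3, mid=3, arr[mid]=19 -> Found target at index 3!

Binary search finds 19 at index 3 after 4 comparisons. The search repeatedly halves the search space by comparing with the middle element.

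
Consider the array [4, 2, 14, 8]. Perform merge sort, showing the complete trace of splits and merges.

Merge sort trace:

Split: [4, 2, 14, 8] -> [4, 2] and [14, 8]
  Split: [4, 2] -> [4] and [2]
  Merge: [4] + [2] -> [2, 4]
  Split: [14, 8] -> [14] and [8]
  Merge: [14] + [8] -> [8, 14]
Merge: [2, 4] + [8, 14] -> [2, 4, 8, 14]

Final sorted array: [2, 4, 8, 14]

The merge sort proceeds by recursively splitting the array and merging sorted halves.
After all merges, the sorted array is [2, 4, 8, 14].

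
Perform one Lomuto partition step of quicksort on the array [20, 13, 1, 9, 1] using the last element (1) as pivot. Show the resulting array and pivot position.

Lomuto partition with pivot = 1:

Initial array: [20, 13, 1, 9, 1]

arr[0]=20 > 1: no swap
arr[1]=13 > 1: no swap
arr[2]=1 <= 1: swap with position 0, array becomes [1, 13, 20, 9, 1]
arr[3]=9 > 1: no swap

Place pivot at position 1: [1, 1, 20, 9, 13]
Pivot position: 1

After partitioning with pivot 1, the array becomes [1, 1, 20, 9, 13]. The pivot is placed at index 1. All elements to the left of the pivot are <= 1, and all elements to the right are > 1.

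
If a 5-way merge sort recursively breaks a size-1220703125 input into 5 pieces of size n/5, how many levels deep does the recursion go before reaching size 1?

For divide and conquer with division factor 5:

Problem sizes at each level:
Level 0: 1220703125
Level 1: 244140625
Level 2: 48828125
Level 3: 9765625
Level 4: 1953125
Level 5: 390625
Level 6: 78125
Level 7: 15625
Level 8: 3125
Level 9: 625
Level 10: 125
Level 11: 25
Level 12: 5
Level 13: 1

The root is level 0 and the size-1 base case is level 13 (the tree spans levels 0 through 13, i.e. 14 levels counting the root), so the depth is the number of divisions: log_5(1220703125) = 13

The recursion tree depth is log_5(1220703125) = 13. At each level, the problem size is divided by 5, so it takes 13 divisions to reduce to a base case of size 1. The algorithm makes 5 recursive calls at each level.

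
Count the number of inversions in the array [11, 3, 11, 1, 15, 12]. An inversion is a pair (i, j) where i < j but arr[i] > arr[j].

Finding inversions in [11, 3, 11, 1, 15, 12]:

(0, 1): arr[0]=11 > arr[1]=3
(0, 3): arr[0]=11 > arr[3]=1
(1, 3): arr[1]=3 > arr[3]=1
(2, 3): arr[2]=11 > arr[3]=1
(4, 5): arr[4]=15 > arr[5]=12

Total inversions: 5

The array has 5 inversion(s): (0,1), (0,3), (1,3), (2,3), (4,5). Each pair (i,j) satisfies i < j and arr[i] > arr[j].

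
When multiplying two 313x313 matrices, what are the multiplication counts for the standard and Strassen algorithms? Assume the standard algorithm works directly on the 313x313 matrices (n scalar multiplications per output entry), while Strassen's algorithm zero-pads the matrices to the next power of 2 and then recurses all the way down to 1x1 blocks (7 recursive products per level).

Matrix multiplication for 313x313 matrices:

Strassen's algorithm requires power-of-2 dimensions. Pad 313x313 to 512x512 (next power of 2).

Standard algorithm: 313^3 = 30664297 multiplications
Strassen's algorithm: 7^(log2(512)) = 7^9 = 40353607 multiplications
Difference: 30664297 - 40353607 = -9689310 (Strassen uses MORE here due to padding overhead — for small or just-over-power-of-2 n, padding can outweigh the per-level savings)

Standard: 30664297 multiplications (313^3). Strassen: 40353607 multiplications (7^9, after padding to 512x512). Strassen reduces 8 recursive multiplications to 7 at each level.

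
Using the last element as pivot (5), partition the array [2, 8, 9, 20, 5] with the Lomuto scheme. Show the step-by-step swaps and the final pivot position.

Lomuto partition with pivot = 5:

Initial array: [2, 8, 9, 20, 5]

arr[0]=2 <= 5: swap with position 0, array becomes [2, 8, 9, 20, 5]
arr[1]=8 > 5: no swap
arr[2]=9 > 5: no swap
arr[3]=20 > 5: no swap

Place pivot at position 1: [2, 5, 9, 20, 8]
Pivot position: 1

After partitioning with pivot 5, the array becomes [2, 5, 9, 20, 8]. The pivot is placed at index 1. All elements to the left of the pivot are <= 5, and all elements to the right are > 5.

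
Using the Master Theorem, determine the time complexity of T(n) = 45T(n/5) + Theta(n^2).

Master Theorem for T(n) = 45T(n/5) + O(n^2):

a = 45, b = 5, c = 2
log_b(a) = log_5(45) = 2.3652

Case 1: c = 2 < log_5(45) = 2.3652
T(n) = O(n^(log_5 45))

For T(n) = 45T(n/5) + O(n^2): log_5(45) = 2.3652. This is Case 1 of the Master Theorem (c < log_b(a), work dominated by leaves), giving O(n^(log_5 45)).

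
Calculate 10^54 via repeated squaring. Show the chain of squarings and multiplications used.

Computing 10^54 by squaring (build up from 10^1; each line after the first costs one multiplication):

10^1 = 10
10^2 = (10^1)^2 = 10^2 = 100
10^3 = 10 * 10^2 = 10 * 100 = 1000
10^6 = (10^3)^2 = 1000^2 = 1000000
10^12 = (10^6)^2 = 1000000^2 = 1000000000000
10^13 = 10 * 10^12 = 10 * 1000000000000 = 10000000000000
10^26 = (10^13)^2 = 10000000000000^2 = 100000000000000000000000000
10^27 = 10 * 10^26 = 10 * 100000000000000000000000000 = 1000000000000000000000000000
10^54 = (10^27)^2 = 1000000000000000000000000000^2 = 1000000000000000000000000000000000000000000000000000000

Result: 1000000000000000000000000000000000000000000000000000000
Multiplications needed: 8 (8 lines after 10^1)

10^54 = 1000000000000000000000000000000000000000000000000000000. Using exponentiation by squaring, this requires 8 multiplications. The key idea: if the exponent is even, square the half-power; if odd, multiply by the base once.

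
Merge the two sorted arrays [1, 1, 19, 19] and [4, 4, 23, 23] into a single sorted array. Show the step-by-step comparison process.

Merging process:

Compare 1 vs 4: take 1 from left. Merged: [1]
Compare 1 vs 4: take 1 from left. Merged: [1, 1]
Compare 19 vs 4: take 4 from right. Merged: [1, 1, 4]
Compare 19 vs 4: take 4 from right. Merged: [1, 1, 4, 4]
Compare 19 vs 23: take 19 from left. Merged: [1, 1, 4, 4, 19]
Compare 19 vs 23: take 19 from left. Merged: [1, 1, 4, 4, 19, 19]
Append remaining from right: [23, 23]. Merged: [1, 1, 4, 4, 19, 19, 23, 23]

Final merged array: [1, 1, 4, 4, 19, 19, 23, 23]
Total comparisons: 6

The merged array is [1, 1, 4, 4, 19, 19, 23, 23], requiring 6 comparisons. The merge step runs in O(n) time where n is the total number of elements.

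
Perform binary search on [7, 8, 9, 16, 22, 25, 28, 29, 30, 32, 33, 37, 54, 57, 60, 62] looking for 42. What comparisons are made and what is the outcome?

Binary search for 42 in [7, 8, 9, 16, 22, 25, 28, 29, 30, 32, 33, 37, 54, 57, 60, 62]:

lo=0, hi=15, mid=7, arr[mid]=29 -> 29 < 42, search right half
lo=8, hi=15, mid=11, arr[mid]=37 -> 37 < 42, search right half
lo=12, hi=15, mid=13, arr[mid]=57 -> 57 > 42, search left half
lo=12, hi=12, mid=12, arr[mid]=54 -> 54 > 42, search left half
lo=12 > hi=11, target 42 not found

Binary search determines that 42 is not in the array after 4 comparisons. The search space was exhausted without finding the target.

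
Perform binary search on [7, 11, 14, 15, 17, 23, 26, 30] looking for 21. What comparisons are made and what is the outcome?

Binary search for 21 in [7, 11, 14, 15, 17, 23, 26, 30]:

lo=0, hi=7, mid=3, arr[mid]=15 -> 15 < 21, search right half
lo=4, hi=7, mid=5, arr[mid]=23 -> 23 > 21, search left half
lo=4, hi=4, mid=4, arr[mid]=17 -> 17 < 21, search right half
lo=5 > hi=4, target 21 not found

Binary search determines that 21 is not in the array after 3 comparisons. The search space was exhausted without finding the target.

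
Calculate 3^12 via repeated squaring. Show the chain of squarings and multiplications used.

Computing 3^12 by squaring (build up from 3^1; each line after the first costs one multiplication):

3^1 = 3
3^2 = (3^1)^2 = 3^2 = 9
3^3 = 3 * 3^2 = 3 * 9 = 27
3^6 = (3^3)^2 = 27^2 = 729
3^12 = (3^6)^2 = 729^2 = 531441

Result: 531441
Multiplications needed: 4 (4 lines after 3^1)

3^12 = 531441. Using exponentiation by squaring, this requires 4 multiplications. The key idea: if the exponent is even, square the half-power; if odd, multiply by the base once.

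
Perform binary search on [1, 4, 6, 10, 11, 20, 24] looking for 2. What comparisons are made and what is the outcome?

Binary search for 2 in [1, 4, 6, 10, 11, 20, 24]:

lo=0, hi=6, mid=3, arr[mid]=10 -> 10 > 2, search left half
lo=0, hi=2, mid=1, arr[mid]=4 -> 4 > 2, search left half
lo=0, hi=0, mid=0, arr[mid]=1 -> 1 < 2, search right half
lo=1 > hi=0, target 2 not found

Binary search determines that 2 is not in the array after 3 comparisons. The search space was exhausted without finding the target.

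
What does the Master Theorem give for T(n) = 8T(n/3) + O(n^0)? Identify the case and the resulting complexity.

Master Theorem for T(n) = 8T(n/3) + O(n^0):

a = 8, b = 3, c = 0
log_b(a) = log_3(8) = 1.8928

Case 1: c = 0 < log_3(8) = 1.8928
T(n) = O(n^(log_3 8))

For T(n) = 8T(n/3) + O(n^0): log_3(8) = 1.8928. This is Case 1 of the Master Theorem (c < log_b(a), work dominated by leaves), giving O(n^(log_3 8)).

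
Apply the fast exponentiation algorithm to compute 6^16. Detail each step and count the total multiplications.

Computing 6^16 by squaring (build up from 6^1; each line after the first costs one multiplication):

6^1 = 6
6^2 = (6^1)^2 = 6^2 = 36
6^4 = (6^2)^2 = 36^2 = 1296
6^8 = (6^4)^2 = 1296^2 = 1679616
6^16 = (6^8)^2 = 1679616^2 = 2821109907456

Result: 2821109907456
Multiplications needed: 4 (4 lines after 6^1)

6^16 = 2821109907456. Using exponentiation by squaring, this requires 4 multiplications. The key idea: if the exponent is even, square the half-power; if odd, multiply by the base once.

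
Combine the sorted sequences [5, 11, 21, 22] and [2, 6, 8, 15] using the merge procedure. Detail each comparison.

Merging process:

Compare 5 vs 2: take 2 from right. Merged: [2]
Compare 5 vs 6: take 5 from left. Merged: [2, 5]
Compare 11 vs 6: take 6 from right. Merged: [2, 5, 6]
Compare 11 vs 8: take 8 from right. Merged: [2, 5, 6, 8]
Compare 11 vs 15: take 11 from left. Merged: [2, 5, 6, 8, 11]
Compare 21 vs 15: take 15 from right. Merged: [2, 5, 6, 8, 11, 15]
Append remaining from left: [21, 22]. Merged: [2, 5, 6, 8, 11, 15, 21, 22]

Final merged array: [2, 5, 6, 8, 11, 15, 21, 22]
Total comparisons: 6

The merged array is [2, 5, 6, 8, 11, 15, 21, 22], requiring 6 comparisons. The merge step runs in O(n) time where n is the total number of elements.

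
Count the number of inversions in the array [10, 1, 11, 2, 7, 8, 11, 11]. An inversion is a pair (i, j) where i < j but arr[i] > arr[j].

Finding inversions in [10, 1, 11, 2, 7, 8, 11, 11]:

(0, 1): arr[0]=10 > arr[1]=1
(0, 3): arr[0]=10 > arr[3]=2
(0, 4): arr[0]=10 > arr[4]=7
(0, 5): arr[0]=10 > arr[5]=8
(2, 3): arr[2]=11 > arr[3]=2
(2, 4): arr[2]=11 > arr[4]=7
(2, 5): arr[2]=11 > arr[5]=8

Total inversions: 7

The array has 7 inversion(s): (0,1), (0,3), (0,4), (0,5), (2,3), (2,4), (2,5). Each pair (i,j) satisfies i < j and arr[i] > arr[j].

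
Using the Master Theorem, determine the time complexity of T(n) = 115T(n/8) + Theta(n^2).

Master Theorem for T(n) = 115T(n/8) + O(n^2):

a = 115, b = 8, c = 2
log_b(a) = log_8(115) = 2.2818

Case 1: c = 2 < log_8(115) = 2.2818
T(n) = O(n^(log_8 115))

For T(n) = 115T(n/8) + O(n^2): log_8(115) = 2.2818. This is Case 1 of the Master Theorem (c < log_b(a), work dominated by leaves), giving O(n^(log_8 115)).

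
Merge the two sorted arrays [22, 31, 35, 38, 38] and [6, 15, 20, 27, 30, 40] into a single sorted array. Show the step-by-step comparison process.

Merging process:

Compare 22 vs 6: take 6 from right. Merged: [6]
Compare 22 vs 15: take 15 from right. Merged: [6, 15]
Compare 22 vs 20: take 20 from right. Merged: [6, 15, 20]
Compare 22 vs 27: take 22 from left. Merged: [6, 15, 20, 22]
Compare 31 vs 27: take 27 from right. Merged: [6, 15, 20, 22, 27]
Compare 31 vs 30: take 30 from right. Merged: [6, 15, 20, 22, 27, 30]
Compare 31 vs 40: take 31 from left. Merged: [6, 15, 20, 22, 27, 30, 31]
Compare 35 vs 40: take 35 from left. Merged: [6, 15, 20, 22, 27, 30, 31, 35]
Compare 38 vs 40: take 38 from left. Merged: [6, 15, 20, 22, 27, 30, 31, 35, 38]
Compare 38 vs 40: take 38 from left. Merged: [6, 15, 20, 22, 27, 30, 31, 35, 38, 38]
Append remaining from right: [40]. Merged: [6, 15, 20, 22, 27, 30, 31, 35, 38, 38, 40]

Final merged array: [6, 15, 20, 22, 27, 30, 31, 35, 38, 38, 40]
Total comparisons: 10

The merged array is [6, 15, 20, 22, 27, 30, 31, 35, 38, 38, 40], requiring 10 comparisons. The merge step runs in O(n) time where n is the total number of elements.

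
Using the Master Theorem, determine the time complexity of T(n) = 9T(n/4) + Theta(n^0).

Master Theorem for T(n) = 9T(n/4) + O(n^0):

a = 9, b = 4, c = 0
log_b(a) = log_4(9) = 1.5850

Case 1: c = 0 < log_4(9) = 1.5850
T(n) = O(n^(log_4 9))

For T(n) = 9T(n/4) + O(n^0): log_4(9) = 1.5850. This is Case 1 of the Master Theorem (c < log_b(a), work dominated by leaves), giving O(n^(log_4 9)).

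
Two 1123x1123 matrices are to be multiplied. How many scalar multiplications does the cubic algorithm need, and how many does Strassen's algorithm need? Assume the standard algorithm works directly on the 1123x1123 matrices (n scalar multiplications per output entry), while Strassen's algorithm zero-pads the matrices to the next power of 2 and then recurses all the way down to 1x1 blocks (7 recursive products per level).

Matrix multiplication for 1123x1123 matrices:

Strassen's algorithm requires power-of-2 dimensions. Pad 1123x1123 to 2048x2048 (next power of 2).

Standard algorithm: 1123^3 = 1416247867 multiplications
Strassen's algorithm: 7^(log2(2048)) = 7^11 = 1977326743 multiplications
Difference: 1416247867 - 1977326743 = -561078876 (Strassen uses MORE here due to padding overhead — for small or just-over-power-of-2 n, padding can outweigh the per-level savings)

Standard: 1416247867 multiplications (1123^3). Strassen: 1977326743 multiplications (7^11, after padding to 2048x2048). Strassen reduces 8 recursive multiplications to 7 at each level.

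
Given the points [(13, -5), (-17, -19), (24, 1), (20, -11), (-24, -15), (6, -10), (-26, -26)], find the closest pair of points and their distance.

Computing all pairwise distances among 7 points:

d((13, -5), (-17, -19)) = 33.1059
d((13, -5), (24, 1)) = 12.53
d((13, -5), (20, -11)) = 9.2195
d((13, -5), (-24, -15)) = 38.3275
d((13, -5), (6, -10)) = 8.6023
d((13, -5), (-26, -26)) = 44.2945
d((-17, -19), (24, 1)) = 45.618
d((-17, -19), (20, -11)) = 37.855
d((-17, -19), (-24, -15)) = 8.0623 <-- minimum
d((-17, -19), (6, -10)) = 24.6982
d((-17, -19), (-26, -26)) = 11.4018
d((24, 1), (20, -11)) = 12.6491
d((24, 1), (-24, -15)) = 50.5964
d((24, 1), (6, -10)) = 21.095
d((24, 1), (-26, -26)) = 56.8243
d((20, -11), (-24, -15)) = 44.1814
d((20, -11), (6, -10)) = 14.0357
d((20, -11), (-26, -26)) = 48.3839
d((-24, -15), (6, -10)) = 30.4138
d((-24, -15), (-26, -26)) = 11.1803
d((6, -10), (-26, -26)) = 35.7771

Closest pair: (-17, -19) and (-24, -15) with distance 8.0623

The closest pair is (-17, -19) and (-24, -15) with Euclidean distance 8.0623. For 7 points, brute-force pairwise comparison is shown above. For large n, the divide-and-conquer algorithm (sort by x, recurse on halves, check the dividing strip) achieves O(n log n).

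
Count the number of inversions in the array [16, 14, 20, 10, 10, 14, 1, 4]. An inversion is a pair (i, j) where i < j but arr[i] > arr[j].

Finding inversions in [16, 14, 20, 10, 10, 14, 1, 4]:

(0, 1): arr[0]=16 > arr[1]=14
(0, 3): arr[0]=16 > arr[3]=10
(0, 4): arr[0]=16 > arr[4]=10
(0, 5): arr[0]=16 > arr[5]=14
(0, 6): arr[0]=16 > arr[6]=1
(0, 7): arr[0]=16 > arr[7]=4
(1, 3): arr[1]=14 > arr[3]=10
(1, 4): arr[1]=14 > arr[4]=10
(1, 6): arr[1]=14 > arr[6]=1
(1, 7): arr[1]=14 > arr[7]=4
(2, 3): arr[2]=20 > arr[3]=10
(2, 4): arr[2]=20 > arr[4]=10
(2, 5): arr[2]=20 > arr[5]=14
(2, 6): arr[2]=20 > arr[6]=1
(2, 7): arr[2]=20 > arr[7]=4
(3, 6): arr[3]=10 > arr[6]=1
(3, 7): arr[3]=10 > arr[7]=4
(4, 6): arr[4]=10 > arr[6]=1
(4, 7): arr[4]=10 > arr[7]=4
(5, 6): arr[5]=14 > arr[6]=1
(5, 7): arr[5]=14 > arr[7]=4

Total inversions: 21

The array has 21 inversion(s): (0,1), (0,3), (0,4), (0,5), (0,6), (0,7), (1,3), (1,4), (1,6), (1,7), (2,3), (2,4), (2,5), (2,6), (2,7), (3,6), (3,7), (4,6), (4,7), (5,6), (5,7). Each pair (i,j) satisfies i < j and arr[i] > arr[j].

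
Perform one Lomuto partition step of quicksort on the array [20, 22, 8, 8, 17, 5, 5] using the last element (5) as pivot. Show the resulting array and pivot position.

Lomuto partition with pivot = 5:

Initial array: [20, 22, 8, 8, 17, 5, 5]

arr[0]=20 > 5: no swap
arr[1]=22 > 5: no swap
arr[2]=8 > 5: no swap
arr[3]=8 > 5: no swap
arr[4]=17 > 5: no swap
arr[5]=5 <= 5: swap with position 0, array becomes [5, 22, 8, 8, 17, 20, 5]

Place pivot at position 1: [5, 5, 8, 8, 17, 20, 22]
Pivot position: 1

After partitioning with pivot 5, the array becomes [5, 5, 8, 8, 17, 20, 22]. The pivot is placed at index 1. All elements to the left of the pivot are <= 5, and all elements to the right are > 5.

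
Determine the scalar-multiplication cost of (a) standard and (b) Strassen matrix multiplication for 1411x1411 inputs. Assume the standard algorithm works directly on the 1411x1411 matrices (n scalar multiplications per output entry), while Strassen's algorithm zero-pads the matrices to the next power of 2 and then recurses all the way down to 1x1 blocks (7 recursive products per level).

Matrix multiplication for 1411x1411 matrices:

Strassen's algorithm requires power-of-2 dimensions. Pad 1411x1411 to 2048x2048 (next power of 2).

Standard algorithm: 1411^3 = 2809189531 multiplications
Strassen's algorithm: 7^(log2(2048)) = 7^11 = 1977326743 multiplications
Savings: 2809189531 - 1977326743 = 831862788 multiplications

Standard: 2809189531 multiplications (1411^3). Strassen: 1977326743 multiplications (7^11, after padding to 2048x2048). Strassen reduces 8 recursive multiplications to 7 at each level.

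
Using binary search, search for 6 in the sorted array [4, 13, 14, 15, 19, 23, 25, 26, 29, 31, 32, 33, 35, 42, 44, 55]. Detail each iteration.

Binary search for 6 in [4, 13, 14, 15, 19, 23, 25, 26, 29, 31, 32, 33, 35, 42, 44, 55]:

lo=0, hi=15, mid=7, arr[mid]=26 -> 26 > 6, search left half
lo=0, hi=6, mid=3, arr[mid]=15 -> 15 > 6, search left half
lo=0, hi=2, mid=1, arr[mid]=13 -> 13 > 6, search left half
lo=0, hi=0, mid=0, arr[mid]=4 -> 4 < 6, search right half
lo=1 > hi=0, target 6 not found

Binary search determines that 6 is not in the array after 4 comparisons. The search space was exhausted without finding the target.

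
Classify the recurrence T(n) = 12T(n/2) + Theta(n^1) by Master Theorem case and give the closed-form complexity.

Master Theorem for T(n) = 12T(n/2) + O(n^1):

a = 12, b = 2, c = 1
log_b(a) = log_2(12) = 3.5850

Case 1: c = 1 < log_2(12) = 3.5850
T(n) = O(n^(log_2 12))

For T(n) = 12T(n/2) + O(n^1): log_2(12) = 3.5850. This is Case 1 of the Master Theorem (c < log_b(a), work dominated by leaves), giving O(n^(log_2 12)).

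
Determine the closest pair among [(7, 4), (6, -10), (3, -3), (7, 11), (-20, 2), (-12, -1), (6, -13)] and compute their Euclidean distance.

Computing all pairwise distances among 7 points:

d((7, 4), (6, -10)) = 14.0357
d((7, 4), (3, -3)) = 8.0623
d((7, 4), (7, 11)) = 7.0
d((7, 4), (-20, 2)) = 27.074
d((7, 4), (-12, -1)) = 19.6469
d((7, 4), (6, -13)) = 17.0294
d((6, -10), (3, -3)) = 7.6158
d((6, -10), (7, 11)) = 21.0238
d((6, -10), (-20, 2)) = 28.6356
d((6, -10), (-12, -1)) = 20.1246
d((6, -10), (6, -13)) = 3.0 <-- minimum
d((3, -3), (7, 11)) = 14.5602
d((3, -3), (-20, 2)) = 23.5372
d((3, -3), (-12, -1)) = 15.1327
d((3, -3), (6, -13)) = 10.4403
d((7, 11), (-20, 2)) = 28.4605
d((7, 11), (-12, -1)) = 22.4722
d((7, 11), (6, -13)) = 24.0208
d((-20, 2), (-12, -1)) = 8.544
d((-20, 2), (6, -13)) = 30.0167
d((-12, -1), (6, -13)) = 21.6333

Closest pair: (6, -10) and (6, -13) with distance 3.0

The closest pair is (6, -10) and (6, -13) with Euclidean distance 3.0. For 7 points, brute-force pairwise comparison is shown above. For large n, the divide-and-conquer algorithm (sort by x, recurse on halves, check the dividing strip) achieves O(n log n).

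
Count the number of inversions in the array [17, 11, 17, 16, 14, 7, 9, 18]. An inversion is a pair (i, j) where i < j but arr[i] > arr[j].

Finding inversions in [17, 11, 17, 16, 14, 7, 9, 18]:

(0, 1): arr[0]=17 > arr[1]=11
(0, 3): arr[0]=17 > arr[3]=16
(0, 4): arr[0]=17 > arr[4]=14
(0, 5): arr[0]=17 > arr[5]=7
(0, 6): arr[0]=17 > arr[6]=9
(1, 5): arr[1]=11 > arr[5]=7
(1, 6): arr[1]=11 > arr[6]=9
(2, 3): arr[2]=17 > arr[3]=16
(2, 4): arr[2]=17 > arr[4]=14
(2, 5): arr[2]=17 > arr[5]=7
(2, 6): arr[2]=17 > arr[6]=9
(3, 4): arr[3]=16 > arr[4]=14
(3, 5): arr[3]=16 > arr[5]=7
(3, 6): arr[3]=16 > arr[6]=9
(4, 5): arr[4]=14 > arr[5]=7
(4, 6): arr[4]=14 > arr[6]=9

Total inversions: 16

The array has 16 inversion(s): (0,1), (0,3), (0,4), (0,5), (0,6), (1,5), (1,6), (2,3), (2,4), (2,5), (2,6), (3,4), (3,5), (3,6), (4,5), (4,6). Each pair (i,j) satisfies i < j and arr[i] > arr[j].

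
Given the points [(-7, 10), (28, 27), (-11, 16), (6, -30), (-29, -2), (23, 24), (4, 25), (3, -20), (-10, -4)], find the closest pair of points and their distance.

Computing all pairwise distances among 9 points:

d((-7, 10), (28, 27)) = 38.9102
d((-7, 10), (-11, 16)) = 7.2111
d((-7, 10), (6, -30)) = 42.0595
d((-7, 10), (-29, -2)) = 25.0599
d((-7, 10), (23, 24)) = 33.1059
d((-7, 10), (4, 25)) = 18.6011
d((-7, 10), (3, -20)) = 31.6228
d((-7, 10), (-10, -4)) = 14.3178
d((28, 27), (-11, 16)) = 40.5216
d((28, 27), (6, -30)) = 61.0983
d((28, 27), (-29, -2)) = 63.9531
d((28, 27), (23, 24)) = 5.831 <-- minimum
d((28, 27), (4, 25)) = 24.0832
d((28, 27), (3, -20)) = 53.2353
d((28, 27), (-10, -4)) = 49.0408
d((-11, 16), (6, -30)) = 49.0408
d((-11, 16), (-29, -2)) = 25.4558
d((-11, 16), (23, 24)) = 34.9285
d((-11, 16), (4, 25)) = 17.4929
d((-11, 16), (3, -20)) = 38.6264
d((-11, 16), (-10, -4)) = 20.025
d((6, -30), (-29, -2)) = 44.8219
d((6, -30), (23, 24)) = 56.6127
d((6, -30), (4, 25)) = 55.0364
d((6, -30), (3, -20)) = 10.4403
d((6, -30), (-10, -4)) = 30.5287
d((-29, -2), (23, 24)) = 58.1378
d((-29, -2), (4, 25)) = 42.638
d((-29, -2), (3, -20)) = 36.7151
d((-29, -2), (-10, -4)) = 19.105
d((23, 24), (4, 25)) = 19.0263
d((23, 24), (3, -20)) = 48.3322
d((23, 24), (-10, -4)) = 43.2782
d((4, 25), (3, -20)) = 45.0111
d((4, 25), (-10, -4)) = 32.2025
d((3, -20), (-10, -4)) = 20.6155

Closest pair: (28, 27) and (23, 24) with distance 5.831

The closest pair is (28, 27) and (23, 24) with Euclidean distance 5.831. For 9 points, brute-force pairwise comparison is shown above. For large n, the divide-and-conquer algorithm (sort by x, recurse on halves, check the dividing strip) achieves O(n log n).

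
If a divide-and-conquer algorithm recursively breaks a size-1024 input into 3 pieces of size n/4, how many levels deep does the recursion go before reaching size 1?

For divide and conquer with division factor 4:

Problem sizes at each level:
Level 0: 1024
Level 1: 256
Level 2: 64
Level 3: 16
Level 4: 4
Level 5: 1

The root is level 0 and the size-1 base case is level 5 (the tree spans levels 0 through 5, i.e. 6 levels counting the root), so the depth is the number of divisions: log_4(1024) = 5

The recursion tree depth is log_4(1024) = 5. At each level, the problem size is divided by 4, so it takes 5 divisions to reduce to a base case of size 1. The algorithm makes 3 recursive calls at each level.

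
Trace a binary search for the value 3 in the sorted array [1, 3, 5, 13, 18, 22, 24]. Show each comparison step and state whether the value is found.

Binary search for 3 in [1, 3, 5, 13, 18, 22, 24]:

lo=0, hi=6, mid=3, arr[mid]=13 -> 13 > 3, search left half
lo=0, hi=2, mid=1, arr[mid]=3 -> Found target at index 1!

Binary search finds 3 at index 1 after 2 comparisons. The search repeatedly halves the search space by comparing with the middle element.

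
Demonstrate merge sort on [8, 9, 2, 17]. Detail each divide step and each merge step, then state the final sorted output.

Merge sort trace:

Split: [8, 9, 2, 17] -> [8, 9] and [2, 17]
  Split: [8, 9] -> [8] and [9]
  Merge: [8] + [9] -> [8, 9]
  Split: [2, 17] -> [2] and [17]
  Merge: [2] + [17] -> [2, 17]
Merge: [8, 9] + [2, 17] -> [2, 8, 9, 17]

Final sorted array: [2, 8, 9, 17]

The merge sort proceeds by recursively splitting the array and merging sorted halves.
After all merges, the sorted array is [2, 8, 9, 17].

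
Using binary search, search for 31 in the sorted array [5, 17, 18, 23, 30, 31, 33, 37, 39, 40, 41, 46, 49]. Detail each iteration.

Binary search for 31 in [5, 17, 18, 23, 30, 31, 33, 37, 39, 40, 41, 46, 49]:

lo=0, hi=12, mid=6, arr[mid]=33 -> 33 > 31, search left half
lo=0, hi=5, mid=2, arr[mid]=18 -> 18 < 31, search right half
lo=3, hi=5, mid=4, arr[mid]=30 -> 30 < 31, search right half
lo=5, hi=5, mid=5, arr[mid]=31 -> Found target at index 5!

Binary search finds 31 at index 5 after 4 comparisons. The search repeatedly halves the search space by comparing with the middle element.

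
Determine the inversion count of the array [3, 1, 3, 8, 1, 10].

Finding inversions in [3, 1, 3, 8, 1, 10]:

(0, 1): arr[0]=3 > arr[1]=1
(0, 4): arr[0]=3 > arr[4]=1
(2, 4): arr[2]=3 > arr[4]=1
(3, 4): arr[3]=8 > arr[4]=1

Total inversions: 4

The array has 4 inversion(s): (0,1), (0,4), (2,4), (3,4). Each pair (i,j) satisfies i < j and arr[i] > arr[j].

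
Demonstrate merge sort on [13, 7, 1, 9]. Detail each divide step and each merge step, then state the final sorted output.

Merge sort trace:

Split: [13, 7, 1, 9] -> [13, 7] and [1, 9]
  Split: [13, 7] -> [13] and [7]
  Merge: [13] + [7] -> [7, 13]
  Split: [1, 9] -> [1] and [9]
  Merge: [1] + [9] -> [1, 9]
Merge: [7, 13] + [1, 9] -> [1, 7, 9, 13]

Final sorted array: [1, 7, 9, 13]

The merge sort proceeds by recursively splitting the array and merging sorted halves.
After all merges, the sorted array is [1, 7, 9, 13].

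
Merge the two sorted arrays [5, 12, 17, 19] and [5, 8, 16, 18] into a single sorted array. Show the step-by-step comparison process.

Merging process:

Compare 5 vs 5: take 5 from left. Merged: [5]
Compare 12 vs 5: take 5 from right. Merged: [5, 5]
Compare 12 vs 8: take 8 from right. Merged: [5, 5, 8]
Compare 12 vs 16: take 12 from left. Merged: [5, 5, 8, 12]
Compare 17 vs 16: take 16 from right. Merged: [5, 5, 8, 12, 16]
Compare 17 vs 18: take 17 from left. Merged: [5, 5, 8, 12, 16, 17]
Compare 19 vs 18: take 18 from right. Merged: [5, 5, 8, 12, 16, 17, 18]
Append remaining from left: [19]. Merged: [5, 5, 8, 12, 16, 17, 18, 19]

Final merged array: [5, 5, 8, 12, 16, 17, 18, 19]
Total comparisons: 7

The merged array is [5, 5, 8, 12, 16, 17, 18, 19], requiring 7 comparisons. The merge step runs in O(n) time where n is the total number of elements.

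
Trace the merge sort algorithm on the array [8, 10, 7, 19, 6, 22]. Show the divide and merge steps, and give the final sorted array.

Merge sort trace:

Split: [8, 10, 7, 19, 6, 22] -> [8, 10, 7] and [19, 6, 22]
  Split: [8, 10, 7] -> [8] and [10, 7]
    Split: [10, 7] -> [10] and [7]
    Merge: [10] + [7] -> [7, 10]
  Merge: [8] + [7, 10] -> [7, 8, 10]
  Split: [19, 6, 22] -> [19] and [6, 22]
    Split: [6, 22] -> [6] and [22]
    Merge: [6] + [22] -> [6, 22]
  Merge: [19] + [6, 22] -> [6, 19, 22]
Merge: [7, 8, 10] + [6, 19, 22] -> [6, 7, 8, 10, 19, 22]

Final sorted array: [6, 7, 8, 10, 19, 22]

The merge sort proceeds by recursively splitting the array and merging sorted halves.
After all merges, the sorted array is [6, 7, 8, 10, 19, 22].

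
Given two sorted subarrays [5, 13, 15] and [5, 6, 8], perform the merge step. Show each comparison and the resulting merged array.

Merging process:

Compare 5 vs 5: take 5 from left. Merged: [5]
Compare 13 vs 5: take 5 from right. Merged: [5, 5]
Compare 13 vs 6: take 6 from right. Merged: [5, 5, 6]
Compare 13 vs 8: take 8 from right. Merged: [5, 5, 6, 8]
Append remaining from left: [13, 15]. Merged: [5, 5, 6, 8, 13, 15]

Final merged array: [5, 5, 6, 8, 13, 15]
Total comparisons: 4

The merged array is [5, 5, 6, 8, 13, 15], requiring 4 comparisons. The merge step runs in O(n) time where n is the total number of elements.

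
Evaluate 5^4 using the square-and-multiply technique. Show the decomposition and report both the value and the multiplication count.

Computing 5^4 by squaring (build up from 5^1; each line after the first costs one multiplication):

5^1 = 5
5^2 = (5^1)^2 = 5^2 = 25
5^4 = (5^2)^2 = 25^2 = 625

Result: 625
Multiplications needed: 2 (2 lines after 5^1)

5^4 = 625. Using exponentiation by squaring, this requires 2 multiplications. The key idea: if the exponent is even, square the half-power; if odd, multiply by the base once.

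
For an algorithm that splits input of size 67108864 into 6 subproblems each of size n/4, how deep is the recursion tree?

For divide and conquer with division factor 4:

Problem sizes at each level:
Level 0: 67108864
Level 1: 16777216
Level 2: 4194304
Level 3: 1048576
Level 4: 262144
Level 5: 65536
Level 6: 16384
Level 7: 4096
Level 8: 1024
Level 9: 256
Level 10: 64
Level 11: 16
Level 12: 4
Level 13: 1

The root is level 0 and the size-1 base case is level 13 (the tree spans levels 0 through 13, i.e. 14 levels counting the root), so the depth is the number of divisions: log_4(67108864) = 13

The recursion tree depth is log_4(67108864) = 13. At each level, the problem size is divided by 4, so it takes 13 divisions to reduce to a base case of size 1. The algorithm makes 6 recursive calls at each level.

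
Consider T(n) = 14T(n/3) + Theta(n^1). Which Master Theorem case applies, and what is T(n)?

Master Theorem for T(n) = 14T(n/3) + O(n^1):

a = 14, b = 3, c = 1
log_b(a) = log_3(14) = 2.4022

Case 1: c = 1 < log_3(14) = 2.4022
T(n) = O(n^(log_3 14))

For T(n) = 14T(n/3) + O(n^1): log_3(14) = 2.4022. This is Case 1 of the Master Theorem (c < log_b(a), work dominated by leaves), giving O(n^(log_3 14)).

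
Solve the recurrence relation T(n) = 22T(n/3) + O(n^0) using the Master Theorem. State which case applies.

Master Theorem for T(n) = 22T(n/3) + O(n^0):

a = 22, b = 3, c = 0
log_b(a) = log_3(22) = 2.8136

Case 1: c = 0 < log_3(22) = 2.8136
T(n) = O(n^(log_3 22))

For T(n) = 22T(n/3) + O(n^0): log_3(22) = 2.8136. This is Case 1 of the Master Theorem (c < log_b(a), work dominated by leaves), giving O(n^(log_3 22)).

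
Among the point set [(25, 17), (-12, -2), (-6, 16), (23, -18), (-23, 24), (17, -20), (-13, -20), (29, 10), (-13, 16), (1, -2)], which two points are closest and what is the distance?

Computing all pairwise distances among 10 points:

d((25, 17), (-12, -2)) = 41.5933
d((25, 17), (-6, 16)) = 31.0161
d((25, 17), (23, -18)) = 35.0571
d((25, 17), (-23, 24)) = 48.5077
d((25, 17), (17, -20)) = 37.855
d((25, 17), (-13, -20)) = 53.0377
d((25, 17), (29, 10)) = 8.0623
d((25, 17), (-13, 16)) = 38.0132
d((25, 17), (1, -2)) = 30.6105
d((-12, -2), (-6, 16)) = 18.9737
d((-12, -2), (23, -18)) = 38.4838
d((-12, -2), (-23, 24)) = 28.2312
d((-12, -2), (17, -20)) = 34.1321
d((-12, -2), (-13, -20)) = 18.0278
d((-12, -2), (29, 10)) = 42.72
d((-12, -2), (-13, 16)) = 18.0278
d((-12, -2), (1, -2)) = 13.0
d((-6, 16), (23, -18)) = 44.6878
d((-6, 16), (-23, 24)) = 18.7883
d((-6, 16), (17, -20)) = 42.72
d((-6, 16), (-13, -20)) = 36.6742
d((-6, 16), (29, 10)) = 35.5106
d((-6, 16), (-13, 16)) = 7.0
d((-6, 16), (1, -2)) = 19.3132
d((23, -18), (-23, 24)) = 62.2896
d((23, -18), (17, -20)) = 6.3246 <-- minimum
d((23, -18), (-13, -20)) = 36.0555
d((23, -18), (29, 10)) = 28.6356
d((23, -18), (-13, 16)) = 49.5177
d((23, -18), (1, -2)) = 27.2029
d((-23, 24), (17, -20)) = 59.4643
d((-23, 24), (-13, -20)) = 45.1221
d((-23, 24), (29, 10)) = 53.8516
d((-23, 24), (-13, 16)) = 12.8062
d((-23, 24), (1, -2)) = 35.3836
d((17, -20), (-13, -20)) = 30.0
d((17, -20), (29, 10)) = 32.311
d((17, -20), (-13, 16)) = 46.8615
d((17, -20), (1, -2)) = 24.0832
d((-13, -20), (29, 10)) = 51.614
d((-13, -20), (-13, 16)) = 36.0
d((-13, -20), (1, -2)) = 22.8035
d((29, 10), (-13, 16)) = 42.4264
d((29, 10), (1, -2)) = 30.4631
d((-13, 16), (1, -2)) = 22.8035

Closest pair: (23, -18) and (17, -20) with distance 6.3246

The closest pair is (23, -18) and (17, -20) with Euclidean distance 6.3246. For 10 points, brute-force pairwise comparison is shown above. For large n, the divide-and-conquer algorithm (sort by x, recurse on halves, check the dividing strip) achieves O(n log n).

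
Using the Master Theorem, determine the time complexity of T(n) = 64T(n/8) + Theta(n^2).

Master Theorem for T(n) = 64T(n/8) + O(n^2):

a = 64, b = 8, c = 2
log_b(a) = log_8(64) = 2.0000

Case 2: c = 2 = log_8(64) = 2.0000
T(n) = O(n^2 log n) = O(n^2 log n)

For T(n) = 64T(n/8) + O(n^2): log_8(64) = 2.0000. This is Case 2 of the Master Theorem (c = log_b(a), equal work at all levels), giving O(n^2 log n).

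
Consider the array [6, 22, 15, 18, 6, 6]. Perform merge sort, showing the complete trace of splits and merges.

Merge sort trace:

Split: [6, 22, 15, 18, 6, 6] -> [6, 22, 15] and [18, 6, 6]
  Split: [6, 22, 15] -> [6] and [22, 15]
    Split: [22, 15] -> [22] and [15]
    Merge: [22] + [15] -> [15, 22]
  Merge: [6] + [15, 22] -> [6, 15, 22]
  Split: [18, 6, 6] -> [18] and [6, 6]
    Split: [6, 6] -> [6] and [6]
    Merge: [6] + [6] -> [6, 6]
  Merge: [18] + [6, 6] -> [6, 6, 18]
Merge: [6, 15, 22] + [6, 6, 18] -> [6, 6, 6, 15, 18, 22]

Final sorted array: [6, 6, 6, 15, 18, 22]

The merge sort proceeds by recursively splitting the array and merging sorted halves.
After all merges, the sorted array is [6, 6, 6, 15, 18, 22].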